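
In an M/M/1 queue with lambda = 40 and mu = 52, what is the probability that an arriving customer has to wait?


P(wait) = rho = lambda/mu = 40/52 = 0.7692

0.7692


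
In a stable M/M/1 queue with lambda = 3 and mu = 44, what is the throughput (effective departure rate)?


For a stable queue (lambda < mu), throughput = lambda = 3 per hour

3 per hour


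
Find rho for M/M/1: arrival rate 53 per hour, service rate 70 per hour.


rho = lambda/mu = 53/70 = 0.7571

0.7571


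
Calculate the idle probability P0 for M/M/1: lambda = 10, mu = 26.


P0 = 1 - rho = 1 - 10/26 = 0.6154

0.6154


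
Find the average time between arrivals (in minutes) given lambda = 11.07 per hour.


Mean interarrival time = 60/lambda = 60/11.07 = 5.42 minutes

5.42 minutes


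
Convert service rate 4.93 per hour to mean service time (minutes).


Mean service time = 60/mu = 60/4.93 = 12.17 minutes

12.17 minutes


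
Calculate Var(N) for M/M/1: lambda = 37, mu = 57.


rho = 37/57; Var(N) = rho/(1-rho)^2 = 5.27

5.27


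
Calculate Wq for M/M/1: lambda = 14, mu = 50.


rho = 14/50; Wq = rho/(mu - lambda) = 0.0078 hours

0.0078 hours


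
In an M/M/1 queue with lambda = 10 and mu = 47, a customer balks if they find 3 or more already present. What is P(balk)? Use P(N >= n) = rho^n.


P(N >= 3) = rho^3 = (10/47)^3 = 0.0096

0.0096


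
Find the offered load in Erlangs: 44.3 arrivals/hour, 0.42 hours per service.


Offered load a = lambda * E[S] = 44.3 * 0.42 = 18.61 Erlangs

18.61 Erlangs


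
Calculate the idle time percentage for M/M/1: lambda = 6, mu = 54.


Idle fraction = (1 - rho) * 100 = (1 - 6/54) * 100 = 88.9%

88.9%


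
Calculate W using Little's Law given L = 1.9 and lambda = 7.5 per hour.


W = L / lambda = 1.9 / 7.5 = 0.2533 hours

0.2533 hours


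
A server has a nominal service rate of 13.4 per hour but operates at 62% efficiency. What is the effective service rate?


Effective rate = mu * efficiency = 13.4 * 0.62 = 8.31 per hour

8.31 per hour


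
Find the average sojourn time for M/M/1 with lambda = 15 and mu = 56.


W = 1/(mu - lambda) = 1/(56 - 15) = 0.0244 hours

0.0244 hours


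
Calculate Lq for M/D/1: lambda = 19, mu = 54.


M/D/1: Lq = rho^2 / (2*(1-rho)) where rho = 19/54; Lq = 0.1

0.1


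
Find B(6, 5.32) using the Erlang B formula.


B(N,A) = (A^N/N!) / sum(A^k/k!, k=0..N) with N=6, A=5.32 = 0.2158

0.2158


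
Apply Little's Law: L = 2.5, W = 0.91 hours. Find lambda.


lambda = L / W = 2.5 / 0.91 = 2.75 per hour

2.75 per hour


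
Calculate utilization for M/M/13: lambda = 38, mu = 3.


rho = lambda/(c*mu) = 38/(13*3) = 0.9744

0.9744


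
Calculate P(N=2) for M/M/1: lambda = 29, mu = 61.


rho = 29/61; P(n) = (1-rho)*rho^n = (1-29/61)*(29/61)^2 = 0.1186

0.1186


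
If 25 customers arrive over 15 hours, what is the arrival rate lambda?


lambda = total arrivals / time = 25 / 15 = 1.67 per hour

1.67 per hour


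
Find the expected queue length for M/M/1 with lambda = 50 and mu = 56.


rho = 50/56; Lq = rho^2/(1-rho) = 7.44

7.44


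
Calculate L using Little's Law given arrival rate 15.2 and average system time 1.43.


L = lambda * W = 15.2 * 1.43 = 21.74

21.74


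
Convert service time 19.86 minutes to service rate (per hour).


mu = 60 / avg_service_time = 60 / 19.86 = 3.02 per hour

3.02 per hour


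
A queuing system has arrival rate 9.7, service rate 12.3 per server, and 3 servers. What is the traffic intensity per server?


rho = lambda / (c * mu) = 9.7 / (3 * 12.3) = 0.2629

0.2629


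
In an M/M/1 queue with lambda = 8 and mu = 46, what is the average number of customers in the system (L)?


rho = 8/46; L = rho/(1-rho) = 0.21

0.21


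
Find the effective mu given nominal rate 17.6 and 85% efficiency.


Effective rate = mu * efficiency = 17.6 * 0.85 = 14.96 per hour

14.96 per hour


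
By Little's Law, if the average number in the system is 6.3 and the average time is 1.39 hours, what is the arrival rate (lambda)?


lambda = L / W = 6.3 / 1.39 = 4.53 per hour

4.53 per hour


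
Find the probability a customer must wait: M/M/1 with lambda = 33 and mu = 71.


P(wait) = rho = lambda/mu = 33/71 = 0.4648

0.4648


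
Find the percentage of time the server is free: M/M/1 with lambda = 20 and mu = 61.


Idle fraction = (1 - rho) * 100 = (1 - 20/61) * 100 = 67.2%

67.2%


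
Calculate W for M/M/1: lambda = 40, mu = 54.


W = 1/(mu - lambda) = 1/(54 - 40) = 0.0714 hours

0.0714 hours


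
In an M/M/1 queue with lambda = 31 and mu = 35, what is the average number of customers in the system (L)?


rho = 31/35; L = rho/(1-rho) = 7.75

7.75


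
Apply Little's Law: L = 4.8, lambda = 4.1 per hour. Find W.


W = L / lambda = 4.8 / 4.1 = 1.1707 hours

1.1707 hours


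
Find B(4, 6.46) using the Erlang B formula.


B(N,A) = (A^N/N!) / sum(A^k/k!, k=0..N) with N=4, A=6.46 = 0.4976

0.4976


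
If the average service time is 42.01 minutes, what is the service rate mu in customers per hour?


mu = 60 / avg_service_time = 60 / 42.01 = 1.43 per hour

1.43 per hour


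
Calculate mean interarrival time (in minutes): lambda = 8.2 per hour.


Mean interarrival time = 60/lambda = 60/8.2 = 7.32 minutes

7.32 minutes


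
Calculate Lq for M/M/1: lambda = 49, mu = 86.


rho = 49/86; Lq = rho^2/(1-rho) = 0.75

0.75


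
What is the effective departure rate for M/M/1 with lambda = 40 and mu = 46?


For a stable queue (lambda < mu), throughput = lambda = 40 per hour

40 per hour


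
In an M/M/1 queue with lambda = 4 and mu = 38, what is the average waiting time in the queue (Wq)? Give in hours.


rho = 4/38; Wq = rho/(mu - lambda) = 0.0031 hours

0.0031 hours


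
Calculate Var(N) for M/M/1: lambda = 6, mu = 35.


rho = 6/35; Var(N) = rho/(1-rho)^2 = 0.25

0.25


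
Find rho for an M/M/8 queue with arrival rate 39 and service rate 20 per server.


rho = lambda/(c*mu) = 39/(8*20) = 0.2438

0.2438


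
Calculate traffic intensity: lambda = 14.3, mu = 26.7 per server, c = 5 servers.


rho = lambda / (c * mu) = 14.3 / (5 * 26.7) = 0.1071

0.1071


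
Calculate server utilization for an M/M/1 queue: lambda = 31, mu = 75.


rho = lambda/mu = 31/75 = 0.4133

0.4133


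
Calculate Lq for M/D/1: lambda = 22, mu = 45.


M/D/1: Lq = rho^2 / (2*(1-rho)) where rho = 22/45; Lq = 0.23

0.23


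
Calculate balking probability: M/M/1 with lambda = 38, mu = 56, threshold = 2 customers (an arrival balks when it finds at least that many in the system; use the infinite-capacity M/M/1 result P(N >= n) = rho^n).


P(N >= 2) = rho^2 = (38/56)^2 = 0.4605

0.4605


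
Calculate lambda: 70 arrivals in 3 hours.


lambda = total arrivals / time = 70 / 3 = 23.33 per hour

23.33 per hour


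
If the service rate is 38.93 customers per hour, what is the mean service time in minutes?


Mean service time = 60/mu = 60/38.93 = 1.54 minutes

1.54 minutes


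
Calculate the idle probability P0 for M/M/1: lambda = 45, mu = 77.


P0 = 1 - rho = 1 - 45/77 = 0.4156

0.4156


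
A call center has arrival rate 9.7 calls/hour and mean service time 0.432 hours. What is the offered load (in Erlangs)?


Offered load a = lambda * E[S] = 9.7 * 0.432 = 4.19 Erlangs

4.19 Erlangs


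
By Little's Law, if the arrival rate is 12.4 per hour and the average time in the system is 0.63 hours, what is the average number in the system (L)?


L = lambda * W = 12.4 * 0.63 = 7.81

7.81


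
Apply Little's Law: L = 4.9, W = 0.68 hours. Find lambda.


lambda = L / W = 4.9 / 0.68 = 7.21 per hour

7.21 per hour


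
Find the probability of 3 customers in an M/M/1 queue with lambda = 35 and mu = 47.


rho = 35/47; P(n) = (1-rho)*rho^n = (1-35/47)*(35/47)^3 = 0.1054

0.1054


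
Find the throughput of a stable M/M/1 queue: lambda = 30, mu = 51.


For a stable queue (lambda < mu), throughput = lambda = 30 per hour

30 per hour


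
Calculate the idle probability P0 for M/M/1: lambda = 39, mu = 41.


P0 = 1 - rho = 1 - 39/41 = 0.0488

0.0488


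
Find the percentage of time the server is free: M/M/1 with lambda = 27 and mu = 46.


Idle fraction = (1 - rho) * 100 = (1 - 27/46) * 100 = 41.3%

41.3%


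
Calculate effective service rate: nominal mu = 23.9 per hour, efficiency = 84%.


Effective rate = mu * efficiency = 23.9 * 0.84 = 20.08 per hour

20.08 per hour


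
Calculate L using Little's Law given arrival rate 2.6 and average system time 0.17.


L = lambda * W = 2.6 * 0.17 = 0.44

0.44


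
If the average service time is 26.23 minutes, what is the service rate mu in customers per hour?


mu = 60 / avg_service_time = 60 / 26.23 = 2.29 per hour

2.29 per hour


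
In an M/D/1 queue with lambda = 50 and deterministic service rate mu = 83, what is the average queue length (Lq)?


M/D/1: Lq = rho^2 / (2*(1-rho)) where rho = 50/83; Lq = 0.46

0.46


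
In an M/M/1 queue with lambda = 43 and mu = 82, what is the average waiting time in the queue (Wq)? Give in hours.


rho = 43/82; Wq = rho/(mu - lambda) = 0.0134 hours

0.0134 hours


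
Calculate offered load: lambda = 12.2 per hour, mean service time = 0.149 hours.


Offered load a = lambda * E[S] = 12.2 * 0.149 = 1.82 Erlangs

1.82 Erlangs


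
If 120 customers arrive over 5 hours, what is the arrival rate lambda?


lambda = total arrivals / time = 120 / 5 = 24.0 per hour

24.0 per hour


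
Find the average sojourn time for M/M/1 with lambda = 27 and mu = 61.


W = 1/(mu - lambda) = 1/(61 - 27) = 0.0294 hours

0.0294 hours


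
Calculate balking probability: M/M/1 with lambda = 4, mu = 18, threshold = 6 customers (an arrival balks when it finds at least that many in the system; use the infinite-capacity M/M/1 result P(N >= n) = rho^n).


P(N >= 6) = rho^6 = (4/18)^6 = 0.0001

0.0001


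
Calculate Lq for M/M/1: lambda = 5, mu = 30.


rho = 5/30; Lq = rho^2/(1-rho) = 0.03

0.03


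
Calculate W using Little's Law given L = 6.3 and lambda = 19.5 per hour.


W = L / lambda = 6.3 / 19.5 = 0.3231 hours

0.3231 hours


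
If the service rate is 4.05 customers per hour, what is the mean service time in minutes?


Mean service time = 60/mu = 60/4.05 = 14.81 minutes

14.81 minutes


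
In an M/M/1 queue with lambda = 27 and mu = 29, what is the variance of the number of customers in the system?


rho = 27/29; Var(N) = rho/(1-rho)^2 = 195.75

195.75


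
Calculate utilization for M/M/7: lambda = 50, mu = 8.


rho = lambda/(c*mu) = 50/(7*8) = 0.8929

0.8929


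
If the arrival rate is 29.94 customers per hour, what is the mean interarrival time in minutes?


Mean interarrival time = 60/lambda = 60/29.94 = 2.0 minutes

2.0 minutes


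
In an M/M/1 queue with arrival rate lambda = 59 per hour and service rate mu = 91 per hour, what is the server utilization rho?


rho = lambda/mu = 59/91 = 0.6484

0.6484


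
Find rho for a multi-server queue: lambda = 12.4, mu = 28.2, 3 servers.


rho = lambda / (c * mu) = 12.4 / (3 * 28.2) = 0.1466

0.1466


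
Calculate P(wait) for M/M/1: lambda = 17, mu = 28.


P(wait) = rho = lambda/mu = 17/28 = 0.6071

0.6071


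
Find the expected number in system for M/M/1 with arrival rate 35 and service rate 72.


rho = 35/72; L = rho/(1-rho) = 0.95

0.95


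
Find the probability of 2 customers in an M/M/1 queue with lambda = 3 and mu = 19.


rho = 3/19; P(n) = (1-rho)*rho^n = (1-3/19)*(3/19)^2 = 0.021

0.021


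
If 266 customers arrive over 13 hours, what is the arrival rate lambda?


lambda = total arrivals / time = 266 / 13 = 20.46 per hour

20.46 per hour


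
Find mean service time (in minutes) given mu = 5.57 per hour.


Mean service time = 60/mu = 60/5.57 = 10.77 minutes

10.77 minutes


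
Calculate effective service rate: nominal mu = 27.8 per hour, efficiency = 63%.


Effective rate = mu * efficiency = 27.8 * 0.63 = 17.51 per hour

17.51 per hour


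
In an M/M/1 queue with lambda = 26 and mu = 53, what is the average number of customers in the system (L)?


rho = 26/53; L = rho/(1-rho) = 0.96

0.96


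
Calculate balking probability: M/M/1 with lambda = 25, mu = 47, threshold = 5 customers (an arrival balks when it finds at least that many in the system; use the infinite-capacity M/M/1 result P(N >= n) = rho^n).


P(N >= 5) = rho^5 = (25/47)^5 = 0.0426

0.0426


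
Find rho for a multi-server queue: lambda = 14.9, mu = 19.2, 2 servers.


rho = lambda / (c * mu) = 14.9 / (2 * 19.2) = 0.388

0.388


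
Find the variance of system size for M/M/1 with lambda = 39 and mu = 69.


rho = 39/69; Var(N) = rho/(1-rho)^2 = 2.99

2.99


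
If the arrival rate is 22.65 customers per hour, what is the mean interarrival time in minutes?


Mean interarrival time = 60/lambda = 60/22.65 = 2.65 minutes

2.65 minutes


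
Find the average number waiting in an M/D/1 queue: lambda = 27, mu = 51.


M/D/1: Lq = rho^2 / (2*(1-rho)) where rho = 27/51; Lq = 0.3

0.3


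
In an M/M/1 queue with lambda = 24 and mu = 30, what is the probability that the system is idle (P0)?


P0 = 1 - rho = 1 - 24/30 = 0.2

0.2


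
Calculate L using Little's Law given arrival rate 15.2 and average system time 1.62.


L = lambda * W = 15.2 * 1.62 = 24.62

24.62


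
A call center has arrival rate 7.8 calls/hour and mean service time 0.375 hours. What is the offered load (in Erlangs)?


Offered load a = lambda * E[S] = 7.8 * 0.375 = 2.93 Erlangs

2.93 Erlangs


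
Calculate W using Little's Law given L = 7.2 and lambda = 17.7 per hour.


W = L / lambda = 7.2 / 17.7 = 0.4068 hours

0.4068 hours


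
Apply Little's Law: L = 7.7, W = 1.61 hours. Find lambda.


lambda = L / W = 7.7 / 1.61 = 4.78 per hour

4.78 per hour


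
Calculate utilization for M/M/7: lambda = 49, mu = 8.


rho = lambda/(c*mu) = 49/(7*8) = 0.875

0.875


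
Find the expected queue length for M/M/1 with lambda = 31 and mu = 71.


rho = 31/71; Lq = rho^2/(1-rho) = 0.34

0.34


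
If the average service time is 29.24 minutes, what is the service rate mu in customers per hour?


mu = 60 / avg_service_time = 60 / 29.24 = 2.05 per hour

2.05 per hour


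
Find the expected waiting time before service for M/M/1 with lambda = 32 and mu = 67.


rho = 32/67; Wq = rho/(mu - lambda) = 0.0136 hours

0.0136 hours


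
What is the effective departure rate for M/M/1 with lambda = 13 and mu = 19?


For a stable queue (lambda < mu), throughput = lambda = 13 per hour

13 per hour


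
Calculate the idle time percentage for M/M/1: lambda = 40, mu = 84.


Idle fraction = (1 - rho) * 100 = (1 - 40/84) * 100 = 52.4%

52.4%


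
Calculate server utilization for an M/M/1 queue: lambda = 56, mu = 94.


rho = lambda/mu = 56/94 = 0.5957

0.5957


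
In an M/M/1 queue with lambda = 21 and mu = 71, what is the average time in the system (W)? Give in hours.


W = 1/(mu - lambda) = 1/(71 - 21) = 0.02 hours

0.02 hours


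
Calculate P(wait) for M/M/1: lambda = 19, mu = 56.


P(wait) = rho = lambda/mu = 19/56 = 0.3393

0.3393


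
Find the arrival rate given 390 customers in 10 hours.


lambda = total arrivals / time = 390 / 10 = 39.0 per hour

39.0 per hour


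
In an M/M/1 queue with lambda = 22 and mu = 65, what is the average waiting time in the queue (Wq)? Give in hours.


rho = 22/65; Wq = rho/(mu - lambda) = 0.0079 hours

0.0079 hours


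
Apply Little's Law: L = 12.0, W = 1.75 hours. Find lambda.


lambda = L / W = 12.0 / 1.75 = 6.86 per hour

6.86 per hour


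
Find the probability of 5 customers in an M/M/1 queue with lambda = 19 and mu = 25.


rho = 19/25; P(n) = (1-rho)*rho^n = (1-19/25)*(19/25)^5 = 0.0609

0.0609


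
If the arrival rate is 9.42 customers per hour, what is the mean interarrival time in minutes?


Mean interarrival time = 60/lambda = 60/9.42 = 6.37 minutes

6.37 minutes


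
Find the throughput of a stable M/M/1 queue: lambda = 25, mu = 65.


For a stable queue (lambda < mu), throughput = lambda = 25 per hour

25 per hour


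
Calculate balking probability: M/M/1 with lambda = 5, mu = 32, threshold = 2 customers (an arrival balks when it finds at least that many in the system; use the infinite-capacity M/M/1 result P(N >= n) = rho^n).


P(N >= 2) = rho^2 = (5/32)^2 = 0.0244

0.0244


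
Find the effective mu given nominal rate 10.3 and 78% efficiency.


Effective rate = mu * efficiency = 10.3 * 0.78 = 8.03 per hour

8.03 per hour


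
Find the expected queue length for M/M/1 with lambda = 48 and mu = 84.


rho = 48/84; Lq = rho^2/(1-rho) = 0.76

0.76


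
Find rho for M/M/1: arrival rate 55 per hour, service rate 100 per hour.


rho = lambda/mu = 55/100 = 0.55

0.55


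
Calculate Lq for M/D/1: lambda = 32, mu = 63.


M/D/1: Lq = rho^2 / (2*(1-rho)) where rho = 32/63; Lq = 0.26

0.26


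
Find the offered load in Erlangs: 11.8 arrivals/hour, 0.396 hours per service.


Offered load a = lambda * E[S] = 11.8 * 0.396 = 4.67 Erlangs

4.67 Erlangs


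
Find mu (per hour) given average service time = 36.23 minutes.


mu = 60 / avg_service_time = 60 / 36.23 = 1.66 per hour

1.66 per hour


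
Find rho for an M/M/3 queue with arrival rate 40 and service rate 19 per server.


rho = lambda/(c*mu) = 40/(3*19) = 0.7018

0.7018


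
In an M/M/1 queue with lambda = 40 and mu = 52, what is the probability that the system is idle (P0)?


P0 = 1 - rho = 1 - 40/52 = 0.2308

0.2308


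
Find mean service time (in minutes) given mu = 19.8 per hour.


Mean service time = 60/mu = 60/19.8 = 3.03 minutes

3.03 minutes


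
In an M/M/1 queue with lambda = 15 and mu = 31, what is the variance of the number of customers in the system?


rho = 15/31; Var(N) = rho/(1-rho)^2 = 1.82

1.82


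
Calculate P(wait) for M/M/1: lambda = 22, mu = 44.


P(wait) = rho = lambda/mu = 22/44 = 0.5

0.5


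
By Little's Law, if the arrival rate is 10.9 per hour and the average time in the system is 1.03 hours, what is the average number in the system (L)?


L = lambda * W = 10.9 * 1.03 = 11.23

11.23


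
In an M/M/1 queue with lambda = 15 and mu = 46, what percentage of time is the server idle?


Idle fraction = (1 - rho) * 100 = (1 - 15/46) * 100 = 67.4%

67.4%


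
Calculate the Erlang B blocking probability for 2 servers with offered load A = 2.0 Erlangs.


B(N,A) = (A^N/N!) / sum(A^k/k!, k=0..N) with N=2, A=2.0 = 0.4

0.4


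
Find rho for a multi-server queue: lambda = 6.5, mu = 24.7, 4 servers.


rho = lambda / (c * mu) = 6.5 / (4 * 24.7) = 0.0658

0.0658


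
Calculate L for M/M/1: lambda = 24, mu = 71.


rho = 24/71; L = rho/(1-rho) = 0.51

0.51


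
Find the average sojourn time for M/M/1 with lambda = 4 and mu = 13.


W = 1/(mu - lambda) = 1/(13 - 4) = 0.1111 hours

0.1111 hours


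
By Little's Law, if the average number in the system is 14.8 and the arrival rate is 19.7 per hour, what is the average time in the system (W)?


W = L / lambda = 14.8 / 19.7 = 0.7513 hours

0.7513 hours


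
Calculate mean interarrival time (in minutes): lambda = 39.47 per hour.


Mean interarrival time = 60/lambda = 60/39.47 = 1.52 minutes

1.52 minutes


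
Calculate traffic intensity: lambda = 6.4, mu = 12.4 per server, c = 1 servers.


rho = lambda / (c * mu) = 6.4 / (1 * 12.4) = 0.5161

0.5161


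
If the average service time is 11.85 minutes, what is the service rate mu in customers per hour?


mu = 60 / avg_service_time = 60 / 11.85 = 5.06 per hour

5.06 per hour


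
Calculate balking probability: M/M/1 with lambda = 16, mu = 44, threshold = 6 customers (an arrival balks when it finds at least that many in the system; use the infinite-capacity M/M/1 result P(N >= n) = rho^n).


P(N >= 6) = rho^6 = (16/44)^6 = 0.0023

0.0023


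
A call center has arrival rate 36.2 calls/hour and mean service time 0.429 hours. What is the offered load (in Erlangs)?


Offered load a = lambda * E[S] = 36.2 * 0.429 = 15.53 Erlangs

15.53 Erlangs


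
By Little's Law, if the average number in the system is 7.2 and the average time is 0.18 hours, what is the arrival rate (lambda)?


lambda = L / W = 7.2 / 0.18 = 40.0 per hour

40.0 per hour


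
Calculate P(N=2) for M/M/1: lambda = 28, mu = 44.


rho = 28/44; P(n) = (1-rho)*rho^n = (1-28/44)*(28/44)^2 = 0.1473

0.1473


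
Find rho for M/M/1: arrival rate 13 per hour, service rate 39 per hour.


rho = lambda/mu = 13/39 = 0.3333

0.3333


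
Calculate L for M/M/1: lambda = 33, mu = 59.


rho = 33/59; L = rho/(1-rho) = 1.27

1.27


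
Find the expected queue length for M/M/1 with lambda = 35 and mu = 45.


rho = 35/45; Lq = rho^2/(1-rho) = 2.72

2.72


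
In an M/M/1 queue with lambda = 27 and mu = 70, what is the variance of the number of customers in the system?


rho = 27/70; Var(N) = rho/(1-rho)^2 = 1.02

1.02


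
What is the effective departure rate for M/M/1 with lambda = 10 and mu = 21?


For a stable queue (lambda < mu), throughput = lambda = 10 per hour

10 per hour


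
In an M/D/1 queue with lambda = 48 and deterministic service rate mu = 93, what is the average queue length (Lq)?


M/D/1: Lq = rho^2 / (2*(1-rho)) where rho = 48/93; Lq = 0.28

0.28


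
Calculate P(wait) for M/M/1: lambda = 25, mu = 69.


P(wait) = rho = lambda/mu = 25/69 = 0.3623

0.3623


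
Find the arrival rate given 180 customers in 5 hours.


lambda = total arrivals / time = 180 / 5 = 36.0 per hour

36.0 per hour


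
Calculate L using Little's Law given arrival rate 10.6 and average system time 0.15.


L = lambda * W = 10.6 * 0.15 = 1.59

1.59


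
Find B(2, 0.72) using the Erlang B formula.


B(N,A) = (A^N/N!) / sum(A^k/k!, k=0..N) with N=2, A=0.72 = 0.131

0.131


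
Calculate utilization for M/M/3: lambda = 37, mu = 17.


rho = lambda/(c*mu) = 37/(3*17) = 0.7255

0.7255


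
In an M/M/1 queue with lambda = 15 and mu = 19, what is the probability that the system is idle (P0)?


P0 = 1 - rho = 1 - 15/19 = 0.2105

0.2105


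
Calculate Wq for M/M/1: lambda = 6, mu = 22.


rho = 6/22; Wq = rho/(mu - lambda) = 0.017 hours

0.017 hours


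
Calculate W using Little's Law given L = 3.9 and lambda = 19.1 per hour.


W = L / lambda = 3.9 / 19.1 = 0.2042 hours

0.2042 hours


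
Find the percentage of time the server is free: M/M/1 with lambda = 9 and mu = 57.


Idle fraction = (1 - rho) * 100 = (1 - 9/57) * 100 = 84.2%

84.2%


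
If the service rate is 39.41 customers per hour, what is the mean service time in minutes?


Mean service time = 60/mu = 60/39.41 = 1.52 minutes

1.52 minutes


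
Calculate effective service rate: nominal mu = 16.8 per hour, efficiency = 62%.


Effective rate = mu * efficiency = 16.8 * 0.62 = 10.42 per hour

10.42 per hour


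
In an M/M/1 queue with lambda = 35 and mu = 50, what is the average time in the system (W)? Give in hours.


W = 1/(mu - lambda) = 1/(50 - 35) = 0.0667 hours

0.0667 hours


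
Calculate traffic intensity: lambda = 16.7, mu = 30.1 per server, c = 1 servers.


rho = lambda / (c * mu) = 16.7 / (1 * 30.1) = 0.5548

0.5548


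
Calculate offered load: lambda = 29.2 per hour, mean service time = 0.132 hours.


Offered load a = lambda * E[S] = 29.2 * 0.132 = 3.85 Erlangs

3.85 Erlangs


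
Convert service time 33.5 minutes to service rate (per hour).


mu = 60 / avg_service_time = 60 / 33.5 = 1.79 per hour

1.79 per hour


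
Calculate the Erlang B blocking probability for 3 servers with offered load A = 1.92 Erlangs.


B(N,A) = (A^N/N!) / sum(A^k/k!, k=0..N) with N=3, A=1.92 = 0.1985

0.1985


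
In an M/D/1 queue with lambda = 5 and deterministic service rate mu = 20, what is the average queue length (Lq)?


M/D/1: Lq = rho^2 / (2*(1-rho)) where rho = 5/20; Lq = 0.04

0.04


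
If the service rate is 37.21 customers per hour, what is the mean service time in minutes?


Mean service time = 60/mu = 60/37.21 = 1.61 minutes

1.61 minutes


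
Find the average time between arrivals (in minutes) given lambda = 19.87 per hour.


Mean interarrival time = 60/lambda = 60/19.87 = 3.02 minutes

3.02 minutes


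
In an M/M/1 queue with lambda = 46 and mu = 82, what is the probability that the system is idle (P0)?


P0 = 1 - rho = 1 - 46/82 = 0.439

0.439


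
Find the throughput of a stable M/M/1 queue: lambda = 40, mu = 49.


For a stable queue (lambda < mu), throughput = lambda = 40 per hour

40 per hour


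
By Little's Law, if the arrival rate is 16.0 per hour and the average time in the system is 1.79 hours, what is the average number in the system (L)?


L = lambda * W = 16.0 * 1.79 = 28.64

28.64


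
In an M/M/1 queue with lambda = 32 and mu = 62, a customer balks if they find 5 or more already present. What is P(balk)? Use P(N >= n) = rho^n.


P(N >= 5) = rho^5 = (32/62)^5 = 0.0366

0.0366


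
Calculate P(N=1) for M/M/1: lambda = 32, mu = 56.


rho = 32/56; P(n) = (1-rho)*rho^n = (1-32/56)*(32/56)^1 = 0.2449

0.2449


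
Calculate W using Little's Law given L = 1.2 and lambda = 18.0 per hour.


W = L / lambda = 1.2 / 18.0 = 0.0667 hours

0.0667 hours


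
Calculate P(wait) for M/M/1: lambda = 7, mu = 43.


P(wait) = rho = lambda/mu = 7/43 = 0.1628

0.1628


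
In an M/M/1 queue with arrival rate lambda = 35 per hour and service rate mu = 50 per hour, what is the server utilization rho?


rho = lambda/mu = 35/50 = 0.7

0.7


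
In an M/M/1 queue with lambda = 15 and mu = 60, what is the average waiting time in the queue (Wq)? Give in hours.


rho = 15/60; Wq = rho/(mu - lambda) = 0.0056 hours

0.0056 hours


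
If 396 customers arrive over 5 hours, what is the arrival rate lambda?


lambda = total arrivals / time = 396 / 5 = 79.2 per hour

79.2 per hour


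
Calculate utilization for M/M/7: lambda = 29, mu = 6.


rho = lambda/(c*mu) = 29/(7*6) = 0.6905

0.6905


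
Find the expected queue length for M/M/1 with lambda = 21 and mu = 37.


rho = 21/37; Lq = rho^2/(1-rho) = 0.74

0.74


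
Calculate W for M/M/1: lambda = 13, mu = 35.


W = 1/(mu - lambda) = 1/(35 - 13) = 0.0455 hours

0.0455 hours


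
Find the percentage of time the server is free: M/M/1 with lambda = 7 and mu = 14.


Idle fraction = (1 - rho) * 100 = (1 - 7/14) * 100 = 50.0%

50.0%


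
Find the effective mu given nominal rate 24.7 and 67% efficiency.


Effective rate = mu * efficiency = 24.7 * 0.67 = 16.55 per hour

16.55 per hour


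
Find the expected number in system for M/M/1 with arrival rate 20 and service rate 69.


rho = 20/69; L = rho/(1-rho) = 0.41

0.41


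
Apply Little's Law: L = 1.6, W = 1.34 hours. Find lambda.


lambda = L / W = 1.6 / 1.34 = 1.19 per hour

1.19 per hour


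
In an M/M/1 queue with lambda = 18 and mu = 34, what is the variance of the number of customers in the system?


rho = 18/34; Var(N) = rho/(1-rho)^2 = 2.39

2.39


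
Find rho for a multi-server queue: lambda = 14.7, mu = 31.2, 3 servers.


rho = lambda / (c * mu) = 14.7 / (3 * 31.2) = 0.1571

0.1571


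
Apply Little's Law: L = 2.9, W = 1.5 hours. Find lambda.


lambda = L / W = 2.9 / 1.5 = 1.93 per hour

1.93 per hour


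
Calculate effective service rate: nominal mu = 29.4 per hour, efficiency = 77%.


Effective rate = mu * efficiency = 29.4 * 0.77 = 22.64 per hour

22.64 per hour


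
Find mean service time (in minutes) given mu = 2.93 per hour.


Mean service time = 60/mu = 60/2.93 = 20.48 minutes

20.48 minutes


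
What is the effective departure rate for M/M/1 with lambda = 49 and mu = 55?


For a stable queue (lambda < mu), throughput = lambda = 49 per hour

49 per hour


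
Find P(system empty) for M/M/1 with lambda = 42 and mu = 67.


P0 = 1 - rho = 1 - 42/67 = 0.3731

0.3731


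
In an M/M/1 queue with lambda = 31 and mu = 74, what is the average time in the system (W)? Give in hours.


W = 1/(mu - lambda) = 1/(74 - 31) = 0.0233 hours

0.0233 hours


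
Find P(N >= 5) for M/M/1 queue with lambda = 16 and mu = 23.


P(N >= 5) = rho^5 = (16/23)^5 = 0.1629

0.1629


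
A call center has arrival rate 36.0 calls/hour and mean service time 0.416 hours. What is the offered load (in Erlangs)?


Offered load a = lambda * E[S] = 36.0 * 0.416 = 14.98 Erlangs

14.98 Erlangs


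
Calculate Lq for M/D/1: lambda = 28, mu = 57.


M/D/1: Lq = rho^2 / (2*(1-rho)) where rho = 28/57; Lq = 0.24

0.24


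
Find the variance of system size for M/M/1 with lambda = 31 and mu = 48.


rho = 31/48; Var(N) = rho/(1-rho)^2 = 5.15

5.15


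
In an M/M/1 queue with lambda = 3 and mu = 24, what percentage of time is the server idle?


Idle fraction = (1 - rho) * 100 = (1 - 3/24) * 100 = 87.5%

87.5%


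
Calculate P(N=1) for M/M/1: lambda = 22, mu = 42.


rho = 22/42; P(n) = (1-rho)*rho^n = (1-22/42)*(22/42)^1 = 0.2494

0.2494


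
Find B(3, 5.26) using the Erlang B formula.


B(N,A) = (A^N/N!) / sum(A^k/k!, k=0..N) with N=3, A=5.26 = 0.5469

0.5469


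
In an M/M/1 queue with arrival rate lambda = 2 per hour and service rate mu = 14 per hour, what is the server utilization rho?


rho = lambda/mu = 2/14 = 0.1429

0.1429


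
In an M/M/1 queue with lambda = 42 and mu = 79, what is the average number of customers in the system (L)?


rho = 42/79; L = rho/(1-rho) = 1.14

1.14


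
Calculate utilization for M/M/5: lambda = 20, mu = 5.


rho = lambda/(c*mu) = 20/(5*5) = 0.8

0.8


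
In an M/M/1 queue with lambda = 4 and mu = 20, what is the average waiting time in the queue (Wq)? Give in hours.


rho = 4/20; Wq = rho/(mu - lambda) = 0.0125 hours

0.0125 hours


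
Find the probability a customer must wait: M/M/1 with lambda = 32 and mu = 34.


P(wait) = rho = lambda/mu = 32/34 = 0.9412

0.9412


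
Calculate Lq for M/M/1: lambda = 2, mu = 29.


rho = 2/29; Lq = rho^2/(1-rho) = 0.01

0.01


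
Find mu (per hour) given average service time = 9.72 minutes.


mu = 60 / avg_service_time = 60 / 9.72 = 6.17 per hour

6.17 per hour


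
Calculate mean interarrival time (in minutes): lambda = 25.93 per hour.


Mean interarrival time = 60/lambda = 60/25.93 = 2.31 minutes

2.31 minutes


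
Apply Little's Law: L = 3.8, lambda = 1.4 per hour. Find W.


W = L / lambda = 3.8 / 1.4 = 2.7143 hours

2.7143 hours


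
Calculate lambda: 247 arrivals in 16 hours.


lambda = total arrivals / time = 247 / 16 = 15.44 per hour

15.44 per hour


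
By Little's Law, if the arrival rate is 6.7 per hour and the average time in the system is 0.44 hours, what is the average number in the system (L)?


L = lambda * W = 6.7 * 0.44 = 2.95

2.95


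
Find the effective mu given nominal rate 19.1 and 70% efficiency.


Effective rate = mu * efficiency = 19.1 * 0.7 = 13.37 per hour

13.37 per hour


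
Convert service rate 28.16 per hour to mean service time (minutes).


Mean service time = 60/mu = 60/28.16 = 2.13 minutes

2.13 minutes


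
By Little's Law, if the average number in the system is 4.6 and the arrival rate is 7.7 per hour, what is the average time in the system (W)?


W = L / lambda = 4.6 / 7.7 = 0.5974 hours

0.5974 hours


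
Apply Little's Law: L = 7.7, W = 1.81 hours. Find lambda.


lambda = L / W = 7.7 / 1.81 = 4.25 per hour

4.25 per hour


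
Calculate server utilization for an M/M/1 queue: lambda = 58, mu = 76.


rho = lambda/mu = 58/76 = 0.7632

0.7632


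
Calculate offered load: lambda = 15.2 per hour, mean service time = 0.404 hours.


Offered load a = lambda * E[S] = 15.2 * 0.404 = 6.14 Erlangs

6.14 Erlangs


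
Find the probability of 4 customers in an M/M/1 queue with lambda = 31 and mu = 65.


rho = 31/65; P(n) = (1-rho)*rho^n = (1-31/65)*(31/65)^4 = 0.0271

0.0271


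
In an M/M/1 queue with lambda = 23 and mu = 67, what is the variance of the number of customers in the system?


rho = 23/67; Var(N) = rho/(1-rho)^2 = 0.8

0.8


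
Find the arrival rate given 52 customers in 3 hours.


lambda = total arrivals / time = 52 / 3 = 17.33 per hour

17.33 per hour


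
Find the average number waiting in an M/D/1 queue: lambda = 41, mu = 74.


M/D/1: Lq = rho^2 / (2*(1-rho)) where rho = 41/74; Lq = 0.34

0.34


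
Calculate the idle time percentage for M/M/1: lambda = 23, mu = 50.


Idle fraction = (1 - rho) * 100 = (1 - 23/50) * 100 = 54.0%

54.0%


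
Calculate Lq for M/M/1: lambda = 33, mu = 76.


rho = 33/76; Lq = rho^2/(1-rho) = 0.33

0.33


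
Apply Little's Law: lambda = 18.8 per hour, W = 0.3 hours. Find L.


L = lambda * W = 18.8 * 0.3 = 5.64

5.64


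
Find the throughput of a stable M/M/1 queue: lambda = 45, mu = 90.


For a stable queue (lambda < mu), throughput = lambda = 45 per hour

45 per hour


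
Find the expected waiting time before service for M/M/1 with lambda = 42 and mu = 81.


rho = 42/81; Wq = rho/(mu - lambda) = 0.0133 hours

0.0133 hours


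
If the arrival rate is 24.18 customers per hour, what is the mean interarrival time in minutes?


Mean interarrival time = 60/lambda = 60/24.18 = 2.48 minutes

2.48 minutes


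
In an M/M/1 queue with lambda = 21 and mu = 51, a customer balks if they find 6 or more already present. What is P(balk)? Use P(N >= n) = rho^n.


P(N >= 6) = rho^6 = (21/51)^6 = 0.0049

0.0049


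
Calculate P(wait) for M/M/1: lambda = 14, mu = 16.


P(wait) = rho = lambda/mu = 14/16 = 0.875

0.875


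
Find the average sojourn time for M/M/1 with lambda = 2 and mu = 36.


W = 1/(mu - lambda) = 1/(36 - 2) = 0.0294 hours

0.0294 hours


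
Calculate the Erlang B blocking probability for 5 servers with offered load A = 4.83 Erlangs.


B(N,A) = (A^N/N!) / sum(A^k/k!, k=0..N) with N=5, A=4.83 = 0.2709

0.2709


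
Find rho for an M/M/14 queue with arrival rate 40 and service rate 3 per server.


rho = lambda/(c*mu) = 40/(14*3) = 0.9524

0.9524


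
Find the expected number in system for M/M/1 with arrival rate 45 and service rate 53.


rho = 45/53; L = rho/(1-rho) = 5.63

5.63


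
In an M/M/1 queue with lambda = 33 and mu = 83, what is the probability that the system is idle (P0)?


P0 = 1 - rho = 1 - 33/83 = 0.6024

0.6024


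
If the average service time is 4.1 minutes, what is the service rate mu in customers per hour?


mu = 60 / avg_service_time = 60 / 4.1 = 14.63 per hour

14.63 per hour


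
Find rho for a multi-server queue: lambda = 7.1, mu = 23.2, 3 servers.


rho = lambda / (c * mu) = 7.1 / (3 * 23.2) = 0.102

0.102


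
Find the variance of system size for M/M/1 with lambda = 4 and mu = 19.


rho = 4/19; Var(N) = rho/(1-rho)^2 = 0.34

0.34


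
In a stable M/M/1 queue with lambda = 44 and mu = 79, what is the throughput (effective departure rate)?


For a stable queue (lambda < mu), throughput = lambda = 44 per hour

44 per hour


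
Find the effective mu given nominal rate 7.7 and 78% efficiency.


Effective rate = mu * efficiency = 7.7 * 0.78 = 6.01 per hour

6.01 per hour


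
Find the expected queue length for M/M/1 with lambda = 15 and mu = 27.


rho = 15/27; Lq = rho^2/(1-rho) = 0.69

0.69


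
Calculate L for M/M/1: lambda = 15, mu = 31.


rho = 15/31; L = rho/(1-rho) = 0.94

0.94


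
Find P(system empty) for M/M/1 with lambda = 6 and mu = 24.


P0 = 1 - rho = 1 - 6/24 = 0.75

0.75


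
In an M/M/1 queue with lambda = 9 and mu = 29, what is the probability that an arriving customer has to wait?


P(wait) = rho = lambda/mu = 9/29 = 0.3103

0.3103


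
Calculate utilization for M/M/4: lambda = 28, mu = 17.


rho = lambda/(c*mu) = 28/(4*17) = 0.4118

0.4118


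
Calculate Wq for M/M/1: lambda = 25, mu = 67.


rho = 25/67; Wq = rho/(mu - lambda) = 0.0089 hours

0.0089 hours


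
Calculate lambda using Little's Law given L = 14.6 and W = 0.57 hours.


lambda = L / W = 14.6 / 0.57 = 25.61 per hour

25.61 per hour


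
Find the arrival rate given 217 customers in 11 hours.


lambda = total arrivals / time = 217 / 11 = 19.73 per hour

19.73 per hour


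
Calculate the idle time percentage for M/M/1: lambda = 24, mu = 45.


Idle fraction = (1 - rho) * 100 = (1 - 24/45) * 100 = 46.7%

46.7%


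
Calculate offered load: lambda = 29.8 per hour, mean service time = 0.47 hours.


Offered load a = lambda * E[S] = 29.8 * 0.47 = 14.01 Erlangs

14.01 Erlangs


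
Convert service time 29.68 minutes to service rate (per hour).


mu = 60 / avg_service_time = 60 / 29.68 = 2.02 per hour

2.02 per hour


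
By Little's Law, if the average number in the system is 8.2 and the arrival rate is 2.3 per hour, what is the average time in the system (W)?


W = L / lambda = 8.2 / 2.3 = 3.5652 hours

3.5652 hours


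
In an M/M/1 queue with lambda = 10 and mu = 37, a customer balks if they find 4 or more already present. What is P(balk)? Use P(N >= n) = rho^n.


P(N >= 4) = rho^4 = (10/37)^4 = 0.0053

0.0053


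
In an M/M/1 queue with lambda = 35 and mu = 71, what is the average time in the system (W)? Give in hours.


W = 1/(mu - lambda) = 1/(71 - 35) = 0.0278 hours

0.0278 hours


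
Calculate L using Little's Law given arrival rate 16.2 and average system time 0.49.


L = lambda * W = 16.2 * 0.49 = 7.94

7.94


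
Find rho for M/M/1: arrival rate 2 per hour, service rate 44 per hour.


rho = lambda/mu = 2/44 = 0.0455

0.0455


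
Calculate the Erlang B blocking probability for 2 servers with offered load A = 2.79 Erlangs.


B(N,A) = (A^N/N!) / sum(A^k/k!, k=0..N) with N=2, A=2.79 = 0.5066

0.5066


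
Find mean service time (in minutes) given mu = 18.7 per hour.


Mean service time = 60/mu = 60/18.7 = 3.21 minutes

3.21 minutes


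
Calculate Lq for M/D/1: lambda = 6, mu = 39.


M/D/1: Lq = rho^2 / (2*(1-rho)) where rho = 6/39; Lq = 0.01

0.01


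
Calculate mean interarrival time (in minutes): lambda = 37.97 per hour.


Mean interarrival time = 60/lambda = 60/37.97 = 1.58 minutes

1.58 minutes


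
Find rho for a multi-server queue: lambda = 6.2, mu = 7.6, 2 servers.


rho = lambda / (c * mu) = 6.2 / (2 * 7.6) = 0.4079

0.4079


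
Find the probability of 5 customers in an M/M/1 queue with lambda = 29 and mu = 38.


rho = 29/38; P(n) = (1-rho)*rho^n = (1-29/38)*(29/38)^5 = 0.0613

0.0613


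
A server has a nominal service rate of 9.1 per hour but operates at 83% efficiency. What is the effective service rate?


Effective rate = mu * efficiency = 9.1 * 0.83 = 7.55 per hour

7.55 per hour


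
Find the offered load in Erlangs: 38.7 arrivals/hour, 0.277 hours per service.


Offered load a = lambda * E[S] = 38.7 * 0.277 = 10.72 Erlangs

10.72 Erlangs


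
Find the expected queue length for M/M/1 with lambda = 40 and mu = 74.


rho = 40/74; Lq = rho^2/(1-rho) = 0.64

0.64


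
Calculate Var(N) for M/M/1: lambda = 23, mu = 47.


rho = 23/47; Var(N) = rho/(1-rho)^2 = 1.88

1.88


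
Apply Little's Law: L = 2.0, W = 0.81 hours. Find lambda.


lambda = L / W = 2.0 / 0.81 = 2.47 per hour

2.47 per hour


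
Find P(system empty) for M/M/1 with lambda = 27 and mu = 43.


P0 = 1 - rho = 1 - 27/43 = 0.3721

0.3721
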